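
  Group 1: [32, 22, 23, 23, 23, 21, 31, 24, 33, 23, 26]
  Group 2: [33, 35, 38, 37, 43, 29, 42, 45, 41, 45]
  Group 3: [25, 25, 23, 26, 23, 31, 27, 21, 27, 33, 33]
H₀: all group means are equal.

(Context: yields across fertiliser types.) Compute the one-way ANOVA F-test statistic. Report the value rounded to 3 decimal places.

Group means [25.55, 38.80, 26.73], grand mean 30.094
SSB = Σnᵢ(x̄ᵢ−x̄)² = 1110.210; SSW = ΣΣ(x−x̄ᵢ)² = 610.509
MSB = 1110.210/2 = 555.1048; MSW = 610.509/29 = 21.0520
F = MSB/MSW = 26.3682
df = (2, 29)

test statistic = 26.368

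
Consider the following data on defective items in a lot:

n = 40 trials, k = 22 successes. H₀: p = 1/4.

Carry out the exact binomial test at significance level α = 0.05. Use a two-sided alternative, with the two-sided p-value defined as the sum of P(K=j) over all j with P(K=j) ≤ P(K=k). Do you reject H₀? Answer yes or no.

Exact binomial: n=40, k=22, p₀=1/4=0.2500
P(X=j) = C(n,j)·p₀^j·(1−p₀)^(n−j); p = Σ P(X=j) over j with P(X=j) ≤ P(X=22)
p-value (two-sided) = 0.00006
At α=0.05: p < α → reject H₀

reject H₀: yes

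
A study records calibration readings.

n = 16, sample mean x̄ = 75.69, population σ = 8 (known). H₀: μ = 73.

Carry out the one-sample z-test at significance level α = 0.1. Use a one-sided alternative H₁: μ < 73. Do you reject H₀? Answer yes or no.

SE = σ/√n = 8/√16 = 2.0000
z = (x̄−μ₀)/SE = (75.69−73)/2.0000 = 1.3450
p-value (one-sided, H₁ less) = 0.91069
At α=0.1: p ≥ α → fail to reject H₀

reject H₀: no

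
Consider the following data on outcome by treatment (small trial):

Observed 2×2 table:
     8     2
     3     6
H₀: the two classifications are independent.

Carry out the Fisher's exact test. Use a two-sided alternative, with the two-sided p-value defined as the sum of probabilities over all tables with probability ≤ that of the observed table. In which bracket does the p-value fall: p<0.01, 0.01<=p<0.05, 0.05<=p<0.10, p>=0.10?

p-value bracket: 0.05<=p<0.10

Margins: r₁=10, r₂=9, c₁=11, c₂=8, n=19
p_obs = C(10,8)·C(9,3)/C(19,11); sum pmf over tables with pmf ≤ p_obs
p-value (two-sided) = 0.06978
→ bracket: 0.05<=p<0.10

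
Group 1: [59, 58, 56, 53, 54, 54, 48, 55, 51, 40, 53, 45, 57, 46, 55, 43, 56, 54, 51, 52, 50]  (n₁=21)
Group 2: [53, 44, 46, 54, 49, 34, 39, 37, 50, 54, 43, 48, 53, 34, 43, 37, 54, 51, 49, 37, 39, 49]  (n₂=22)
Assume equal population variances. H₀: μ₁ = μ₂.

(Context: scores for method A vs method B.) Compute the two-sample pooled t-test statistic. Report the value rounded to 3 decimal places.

x̄₁=51.905, s₁=5.029, n₁=21
x̄₂=45.318, s₂=6.910, n₂=22
s_p² = [20·5.029² + 21·6.910²]/41 = 36.7947
SE = √(s_p²·(1/21+1/22)) = 1.8506
t = (51.905−45.318)/1.8506 = 3.5592
df = 41

test statistic = 3.559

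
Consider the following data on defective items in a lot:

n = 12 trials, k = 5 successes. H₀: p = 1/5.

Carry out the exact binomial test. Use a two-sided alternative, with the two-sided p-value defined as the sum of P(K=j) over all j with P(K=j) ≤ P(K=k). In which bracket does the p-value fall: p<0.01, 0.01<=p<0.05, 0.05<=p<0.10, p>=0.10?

p-value bracket: 0.05<=p<0.10

Exact binomial: n=12, k=5, p₀=1/5=0.2000
P(X=j) = C(n,j)·p₀^j·(1−p₀)^(n−j); p = Σ P(X=j) over j with P(X=j) ≤ P(X=5)
p-value (two-sided) = 0.07256
→ bracket: 0.05<=p<0.10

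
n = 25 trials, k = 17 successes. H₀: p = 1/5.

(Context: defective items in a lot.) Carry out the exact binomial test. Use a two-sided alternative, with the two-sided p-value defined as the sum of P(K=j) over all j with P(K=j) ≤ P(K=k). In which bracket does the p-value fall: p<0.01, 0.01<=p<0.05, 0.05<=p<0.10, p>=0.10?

Exact binomial: n=25, k=17, p₀=1/5=0.2000
P(X=j) = C(n,j)·p₀^j·(1−p₀)^(n−j); p = Σ P(X=j) over j with P(X=j) ≤ P(X=17)
p-value (two-sided) = 0.00000
→ bracket: p<0.01

p-value bracket: p<0.01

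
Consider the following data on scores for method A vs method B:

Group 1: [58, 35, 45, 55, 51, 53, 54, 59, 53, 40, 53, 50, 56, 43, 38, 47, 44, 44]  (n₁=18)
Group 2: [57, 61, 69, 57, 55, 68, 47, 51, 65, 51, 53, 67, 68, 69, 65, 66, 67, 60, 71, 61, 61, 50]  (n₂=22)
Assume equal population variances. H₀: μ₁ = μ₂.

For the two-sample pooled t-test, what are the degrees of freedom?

degrees of freedom = 38

df = n₁ + n₂ − 2 = 18 + 22 − 2 = 38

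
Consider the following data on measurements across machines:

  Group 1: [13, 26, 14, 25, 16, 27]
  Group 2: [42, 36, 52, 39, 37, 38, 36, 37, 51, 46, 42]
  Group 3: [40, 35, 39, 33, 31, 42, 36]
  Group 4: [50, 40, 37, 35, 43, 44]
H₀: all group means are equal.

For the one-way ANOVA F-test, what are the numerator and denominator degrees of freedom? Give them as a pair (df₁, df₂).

k = 4 groups, N = 30 total
df = (k−1, N−k) = (4−1, 30−4) = (3, 26)

degrees of freedom = [3, 26]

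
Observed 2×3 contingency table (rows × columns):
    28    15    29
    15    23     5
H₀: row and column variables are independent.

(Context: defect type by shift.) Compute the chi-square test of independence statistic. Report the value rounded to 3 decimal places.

Row totals [72, 43], col totals [43, 38, 34], n=115
χ² = (28−26.92)²/26.92 + (15−23.79)²/23.79 + (29−21.29)²/21.29 + (15−16.08)²/16.08 + (23−14.21)²/14.21 + (5−12.71)²/12.71 = 16.2777
df = 2

test statistic = 16.278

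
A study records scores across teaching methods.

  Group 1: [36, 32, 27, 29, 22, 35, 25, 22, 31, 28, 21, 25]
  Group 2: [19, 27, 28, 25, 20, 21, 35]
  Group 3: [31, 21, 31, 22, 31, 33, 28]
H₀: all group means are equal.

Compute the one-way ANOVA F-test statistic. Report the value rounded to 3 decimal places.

Group means [27.75, 25.00, 28.14], grand mean 27.115
SSB = Σnᵢ(x̄ᵢ−x̄)² = 43.547; SSW = ΣΣ(x−x̄ᵢ)² = 605.107
MSB = 43.547/2 = 21.7734; MSW = 605.107/23 = 26.3090
F = MSB/MSW = 0.8276
df = (2, 23)

test statistic = 0.828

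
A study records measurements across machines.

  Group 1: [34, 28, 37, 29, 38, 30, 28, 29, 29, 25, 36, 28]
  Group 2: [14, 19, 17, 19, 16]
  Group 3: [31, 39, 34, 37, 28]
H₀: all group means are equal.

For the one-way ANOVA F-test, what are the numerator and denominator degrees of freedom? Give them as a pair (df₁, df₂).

k = 3 groups, N = 22 total
df = (k−1, N−k) = (3−1, 22−3) = (2, 19)

degrees of freedom = [2, 19]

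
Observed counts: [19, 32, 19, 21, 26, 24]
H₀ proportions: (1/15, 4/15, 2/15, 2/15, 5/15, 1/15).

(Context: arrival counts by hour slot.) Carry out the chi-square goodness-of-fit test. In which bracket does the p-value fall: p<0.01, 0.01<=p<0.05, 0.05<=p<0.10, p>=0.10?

n = 141; E_i = n·p_i = [9.40, 37.60, 18.80, 18.80, 47.00, 9.40]
χ² = (19−9.40)²/9.40 + (32−37.60)²/37.60 + (19−18.80)²/18.80 + (21−18.80)²/18.80 + (26−47.00)²/47.00 + (24−9.40)²/9.40 = 42.9574
df = 5
p-value (upper-tail) = 0.00000
→ bracket: p<0.01

p-value bracket: p<0.01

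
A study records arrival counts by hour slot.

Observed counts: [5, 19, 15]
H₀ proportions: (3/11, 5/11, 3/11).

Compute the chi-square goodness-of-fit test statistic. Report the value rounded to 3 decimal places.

n = 39; E_i = n·p_i = [10.64, 17.73, 10.64]
χ² = (5−10.64)²/10.64 + (19−17.73)²/17.73 + (15−10.64)²/10.64 = 4.8684
df = 2

test statistic = 4.868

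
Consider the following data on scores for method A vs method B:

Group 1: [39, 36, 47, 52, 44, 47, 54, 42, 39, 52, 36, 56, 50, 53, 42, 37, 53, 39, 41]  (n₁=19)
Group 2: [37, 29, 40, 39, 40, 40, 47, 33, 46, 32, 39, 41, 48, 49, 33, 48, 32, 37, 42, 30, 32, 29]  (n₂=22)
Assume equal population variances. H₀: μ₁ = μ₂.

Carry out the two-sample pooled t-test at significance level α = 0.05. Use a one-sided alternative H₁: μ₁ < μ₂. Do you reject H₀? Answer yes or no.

reject H₀: no

x̄₁=45.211, s₁=6.787, n₁=19
x̄₂=38.318, s₂=6.506, n₂=22
s_p² = [18·6.787² + 21·6.506²]/39 = 44.0495
SE = √(s_p²·(1/19+1/22)) = 2.0786
t = (45.211−38.318)/2.0786 = 3.3158
df = 39
p-value (one-sided, H₁ less) = 0.99901
At α=0.05: p ≥ α → fail to reject H₀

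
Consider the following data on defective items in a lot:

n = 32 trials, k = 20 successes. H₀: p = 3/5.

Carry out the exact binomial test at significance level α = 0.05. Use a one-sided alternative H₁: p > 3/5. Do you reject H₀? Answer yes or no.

Exact binomial: n=32, k=20, p₀=3/5=0.6000
P(X≥20) from Σ C(n,i)·p₀^i·(1−p₀)^(n−i)
p-value (one-sided, H₁ greater) = 0.46181
At α=0.05: p ≥ α → fail to reject H₀

reject H₀: no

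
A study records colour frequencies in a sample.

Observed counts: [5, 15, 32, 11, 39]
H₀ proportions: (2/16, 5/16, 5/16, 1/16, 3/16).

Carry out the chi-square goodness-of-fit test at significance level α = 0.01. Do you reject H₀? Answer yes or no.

reject H₀: yes

n = 102; E_i = n·p_i = [12.75, 31.88, 31.88, 6.38, 19.12]
χ² = (5−12.75)²/12.75 + (15−31.88)²/31.88 + (32−31.88)²/31.88 + (11−6.38)²/6.38 + (39−19.12)²/19.12 = 37.6549
df = 4
p-value (upper-tail) = 0.00000
At α=0.01: p < α → reject H₀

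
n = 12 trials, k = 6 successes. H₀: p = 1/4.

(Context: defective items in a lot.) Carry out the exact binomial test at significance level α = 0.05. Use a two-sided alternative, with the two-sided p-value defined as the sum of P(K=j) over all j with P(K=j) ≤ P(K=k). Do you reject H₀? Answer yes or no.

Exact binomial: n=12, k=6, p₀=1/4=0.2500
P(X=j) = C(n,j)·p₀^j·(1−p₀)^(n−j); p = Σ P(X=j) over j with P(X=j) ≤ P(X=6)
p-value (two-sided) = 0.08608
At α=0.05: p ≥ α → fail to reject H₀

reject H₀: no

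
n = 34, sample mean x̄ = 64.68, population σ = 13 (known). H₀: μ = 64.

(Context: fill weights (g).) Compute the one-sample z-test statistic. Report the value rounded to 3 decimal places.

test statistic = 0.305

SE = σ/√n = 13/√34 = 2.2295
z = (x̄−μ₀)/SE = (64.68−64)/2.2295 = 0.3050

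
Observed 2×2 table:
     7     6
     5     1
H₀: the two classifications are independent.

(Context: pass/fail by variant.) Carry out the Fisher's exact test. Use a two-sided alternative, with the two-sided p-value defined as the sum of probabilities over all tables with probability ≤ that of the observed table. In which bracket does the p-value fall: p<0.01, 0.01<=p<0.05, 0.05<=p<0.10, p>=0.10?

p-value bracket: p>=0.10

Margins: r₁=13, r₂=6, c₁=12, c₂=7, n=19
p_obs = C(13,7)·C(6,5)/C(19,12); sum pmf over tables with pmf ≤ p_obs
p-value (two-sided) = 0.33308
→ bracket: p>=0.10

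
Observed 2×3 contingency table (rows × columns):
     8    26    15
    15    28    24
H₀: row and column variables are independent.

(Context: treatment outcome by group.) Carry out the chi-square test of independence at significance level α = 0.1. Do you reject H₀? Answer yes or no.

reject H₀: no

Row totals [49, 67], col totals [23, 54, 39], n=116
χ² = (8−9.72)²/9.72 + (26−22.81)²/22.81 + (15−16.47)²/16.47 + (15−13.28)²/13.28 + (28−31.19)²/31.19 + (24−22.53)²/22.53 = 1.5250
df = 2
p-value (upper-tail) = 0.46649
At α=0.1: p ≥ α → fail to reject H₀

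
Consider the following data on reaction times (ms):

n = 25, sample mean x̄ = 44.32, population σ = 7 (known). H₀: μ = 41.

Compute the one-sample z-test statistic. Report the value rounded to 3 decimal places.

SE = σ/√n = 7/√25 = 1.4000
z = (x̄−μ₀)/SE = (44.32−41)/1.4000 = 2.3714

test statistic = 2.371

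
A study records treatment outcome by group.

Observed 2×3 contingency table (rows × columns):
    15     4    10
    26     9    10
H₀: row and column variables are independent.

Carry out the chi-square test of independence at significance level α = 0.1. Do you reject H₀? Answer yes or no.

Row totals [29, 45], col totals [41, 13, 20], n=74
χ² = (15−16.07)²/16.07 + (4−5.09)²/5.09 + (10−7.84)²/7.84 + (26−24.93)²/24.93 + (9−7.91)²/7.91 + (10−12.16)²/12.16 = 1.4842
df = 2
p-value (upper-tail) = 0.47611
At α=0.1: p ≥ α → fail to reject H₀

reject H₀: no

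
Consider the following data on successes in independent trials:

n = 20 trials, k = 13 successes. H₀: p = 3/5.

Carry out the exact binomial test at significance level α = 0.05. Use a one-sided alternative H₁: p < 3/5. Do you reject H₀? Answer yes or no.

reject H₀: no

Exact binomial: n=20, k=13, p₀=3/5=0.6000
P(X≤13) from Σ C(n,i)·p₀^i·(1−p₀)^(n−i)
p-value (one-sided, H₁ less) = 0.74999
At α=0.05: p ≥ α → fail to reject H₀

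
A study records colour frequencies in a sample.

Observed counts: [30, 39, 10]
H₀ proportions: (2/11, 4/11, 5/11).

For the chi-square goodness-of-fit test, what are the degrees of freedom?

degrees of freedom = 2

df = k − 1 = 3 − 1 = 2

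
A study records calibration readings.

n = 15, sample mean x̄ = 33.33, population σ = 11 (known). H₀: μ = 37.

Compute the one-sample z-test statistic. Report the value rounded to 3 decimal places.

test statistic = -1.292

SE = σ/√n = 11/√15 = 2.8402
z = (x̄−μ₀)/SE = (33.33−37)/2.8402 = -1.2922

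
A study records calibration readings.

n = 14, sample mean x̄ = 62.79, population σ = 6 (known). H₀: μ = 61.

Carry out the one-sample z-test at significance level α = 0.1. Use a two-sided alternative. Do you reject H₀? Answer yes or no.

reject H₀: no

SE = σ/√n = 6/√14 = 1.6036
z = (x̄−μ₀)/SE = (62.79−61)/1.6036 = 1.1163
p-value (two-sided) = 0.26431
At α=0.1: p ≥ α → fail to reject H₀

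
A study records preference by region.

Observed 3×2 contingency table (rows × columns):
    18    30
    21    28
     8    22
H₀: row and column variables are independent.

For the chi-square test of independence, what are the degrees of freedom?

degrees of freedom = 2

df = (r−1)(c−1) = (3−1)·(2−1) = 2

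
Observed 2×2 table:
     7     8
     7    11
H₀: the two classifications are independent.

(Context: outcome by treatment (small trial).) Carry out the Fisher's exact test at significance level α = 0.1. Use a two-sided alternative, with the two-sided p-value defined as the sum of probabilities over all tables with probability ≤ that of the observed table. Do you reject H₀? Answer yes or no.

Margins: r₁=15, r₂=18, c₁=14, c₂=19, n=33
p_obs = C(15,7)·C(18,7)/C(33,14); sum pmf over tables with pmf ≤ p_obs
p-value (two-sided) = 0.73253
At α=0.1: p ≥ α → fail to reject H₀

reject H₀: no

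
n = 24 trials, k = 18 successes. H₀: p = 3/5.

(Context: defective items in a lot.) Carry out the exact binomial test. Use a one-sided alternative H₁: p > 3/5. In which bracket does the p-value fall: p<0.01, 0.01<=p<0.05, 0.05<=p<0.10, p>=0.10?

p-value bracket: 0.05<=p<0.10

Exact binomial: n=24, k=18, p₀=3/5=0.6000
P(X≥18) from Σ C(n,i)·p₀^i·(1−p₀)^(n−i)
p-value (one-sided, H₁ greater) = 0.09596
→ bracket: 0.05<=p<0.10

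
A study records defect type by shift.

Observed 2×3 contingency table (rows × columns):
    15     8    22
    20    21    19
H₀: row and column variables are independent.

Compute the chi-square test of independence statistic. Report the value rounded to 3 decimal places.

test statistic = 4.715

Row totals [45, 60], col totals [35, 29, 41], n=105
χ² = (15−15.00)²/15.00 + (8−12.43)²/12.43 + (22−17.57)²/17.57 + (20−20.00)²/20.00 + (21−16.57)²/16.57 + (19−23.43)²/23.43 = 4.7147
df = 2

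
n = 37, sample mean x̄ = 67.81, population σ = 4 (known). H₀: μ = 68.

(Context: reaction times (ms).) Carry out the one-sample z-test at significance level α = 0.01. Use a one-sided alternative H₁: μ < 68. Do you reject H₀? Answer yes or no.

SE = σ/√n = 4/√37 = 0.6576
z = (x̄−μ₀)/SE = (67.81−68)/0.6576 = -0.2889
p-value (one-sided, H₁ less) = 0.38632
At α=0.01: p ≥ α → fail to reject H₀

reject H₀: no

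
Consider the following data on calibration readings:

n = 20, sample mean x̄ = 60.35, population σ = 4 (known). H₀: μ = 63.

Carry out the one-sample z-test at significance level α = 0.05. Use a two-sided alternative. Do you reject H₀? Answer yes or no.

SE = σ/√n = 4/√20 = 0.8944
z = (x̄−μ₀)/SE = (60.35−63)/0.8944 = -2.9628
p-value (two-sided) = 0.00305
At α=0.05: p < α → reject H₀

reject H₀: yes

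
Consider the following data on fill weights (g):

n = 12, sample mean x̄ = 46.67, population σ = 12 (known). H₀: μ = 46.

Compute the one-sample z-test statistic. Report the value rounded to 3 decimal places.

test statistic = 0.193

SE = σ/√n = 12/√12 = 3.4641
z = (x̄−μ₀)/SE = (46.67−46)/3.4641 = 0.1934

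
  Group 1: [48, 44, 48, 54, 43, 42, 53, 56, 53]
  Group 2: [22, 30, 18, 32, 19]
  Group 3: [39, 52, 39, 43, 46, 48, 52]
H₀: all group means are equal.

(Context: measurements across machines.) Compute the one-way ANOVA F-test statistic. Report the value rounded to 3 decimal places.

test statistic = 33.710

Group means [49.00, 24.20, 45.57], grand mean 41.952
SSB = Σnᵢ(x̄ᵢ−x̄)² = 2114.438; SSW = ΣΣ(x−x̄ᵢ)² = 564.514
MSB = 2114.438/2 = 1057.2190; MSW = 564.514/18 = 31.3619
F = MSB/MSW = 33.7103
df = (2, 18)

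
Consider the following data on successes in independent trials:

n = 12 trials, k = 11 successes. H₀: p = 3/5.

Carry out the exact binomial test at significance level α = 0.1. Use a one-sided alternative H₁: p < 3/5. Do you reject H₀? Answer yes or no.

reject H₀: no

Exact binomial: n=12, k=11, p₀=3/5=0.6000
P(X≤11) from Σ C(n,i)·p₀^i·(1−p₀)^(n−i)
p-value (one-sided, H₁ less) = 0.99782
At α=0.1: p ≥ α → fail to reject H₀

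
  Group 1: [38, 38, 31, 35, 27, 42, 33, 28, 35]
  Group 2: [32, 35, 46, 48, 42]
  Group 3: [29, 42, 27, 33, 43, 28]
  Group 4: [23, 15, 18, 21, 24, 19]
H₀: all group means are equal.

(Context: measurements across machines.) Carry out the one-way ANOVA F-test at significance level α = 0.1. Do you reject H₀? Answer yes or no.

Group means [34.11, 40.60, 33.67, 20.00], grand mean 32.000
SSB = Σnᵢ(x̄ᵢ−x̄)² = 1290.578; SSW = ΣΣ(x−x̄ᵢ)² = 695.422
MSB = 1290.578/3 = 430.1926; MSW = 695.422/22 = 31.6101
F = MSB/MSW = 13.6093
df = (3, 22)
p-value (upper-tail) = 0.00003
At α=0.1: p < α → reject H₀

reject H₀: yes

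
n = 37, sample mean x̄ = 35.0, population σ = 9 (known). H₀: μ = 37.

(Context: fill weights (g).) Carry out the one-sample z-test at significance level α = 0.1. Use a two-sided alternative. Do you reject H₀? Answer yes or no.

reject H₀: no

SE = σ/√n = 9/√37 = 1.4796
z = (x̄−μ₀)/SE = (35.0−37)/1.4796 = -1.3517
p-value (two-sided) = 0.17646
At α=0.1: p ≥ α → fail to reject H₀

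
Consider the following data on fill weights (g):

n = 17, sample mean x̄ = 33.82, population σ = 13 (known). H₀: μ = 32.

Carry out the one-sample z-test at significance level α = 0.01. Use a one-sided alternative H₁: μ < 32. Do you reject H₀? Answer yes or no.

SE = σ/√n = 13/√17 = 3.1530
z = (x̄−μ₀)/SE = (33.82−32)/3.1530 = 0.5772
p-value (one-sided, H₁ less) = 0.71811
At α=0.01: p ≥ α → fail to reject H₀

reject H₀: no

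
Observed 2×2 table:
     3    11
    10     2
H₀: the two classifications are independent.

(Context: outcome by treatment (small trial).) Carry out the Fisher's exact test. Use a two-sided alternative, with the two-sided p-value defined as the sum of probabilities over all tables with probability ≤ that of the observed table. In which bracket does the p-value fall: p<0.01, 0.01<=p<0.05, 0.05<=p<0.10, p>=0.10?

p-value bracket: p<0.01

Margins: r₁=14, r₂=12, c₁=13, c₂=13, n=26
p_obs = C(14,3)·C(12,10)/C(26,13); sum pmf over tables with pmf ≤ p_obs
p-value (two-sided) = 0.00483
→ bracket: p<0.01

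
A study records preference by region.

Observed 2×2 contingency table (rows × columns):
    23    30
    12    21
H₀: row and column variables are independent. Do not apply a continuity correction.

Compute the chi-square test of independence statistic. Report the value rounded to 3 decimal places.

Row totals [53, 33], col totals [35, 51], n=86
χ² = (23−21.57)²/21.57 + (30−31.43)²/31.43 + (12−13.43)²/13.43 + (21−19.57)²/19.57 = 0.4168
df = 1

test statistic = 0.417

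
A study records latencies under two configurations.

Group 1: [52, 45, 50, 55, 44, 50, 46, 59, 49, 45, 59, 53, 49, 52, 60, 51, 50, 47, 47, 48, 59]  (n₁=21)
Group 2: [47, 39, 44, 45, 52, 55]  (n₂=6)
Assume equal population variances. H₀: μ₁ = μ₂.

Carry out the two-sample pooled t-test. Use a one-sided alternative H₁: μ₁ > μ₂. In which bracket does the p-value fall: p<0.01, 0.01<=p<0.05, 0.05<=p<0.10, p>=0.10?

x̄₁=50.952, s₁=4.965, n₁=21
x̄₂=47.000, s₂=5.762, n₂=6
s_p² = [20·4.965² + 5·5.762²]/25 = 26.3581
SE = √(s_p²·(1/21+1/6)) = 2.3766
t = (50.952−47.000)/2.3766 = 1.6630
df = 25
p-value (one-sided, H₁ greater) = 0.05440
→ bracket: 0.05<=p<0.10

p-value bracket: 0.05<=p<0.10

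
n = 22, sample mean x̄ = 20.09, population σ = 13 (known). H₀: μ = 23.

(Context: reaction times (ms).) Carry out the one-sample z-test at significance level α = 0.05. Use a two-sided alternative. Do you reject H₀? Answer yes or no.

SE = σ/√n = 13/√22 = 2.7716
z = (x̄−μ₀)/SE = (20.09−23)/2.7716 = -1.0499
p-value (two-sided) = 0.29375
At α=0.05: p ≥ α → fail to reject H₀

reject H₀: no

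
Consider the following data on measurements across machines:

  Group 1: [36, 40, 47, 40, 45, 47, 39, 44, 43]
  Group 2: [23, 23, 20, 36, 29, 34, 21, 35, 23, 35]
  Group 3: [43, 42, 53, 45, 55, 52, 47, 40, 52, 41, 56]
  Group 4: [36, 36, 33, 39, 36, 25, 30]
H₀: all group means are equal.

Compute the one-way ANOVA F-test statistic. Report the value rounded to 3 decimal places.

Group means [42.33, 27.90, 47.82, 33.57], grand mean 38.405
SSB = Σnᵢ(x̄ᵢ−x̄)² = 2380.668; SSW = ΣΣ(x−x̄ᵢ)² = 990.251
MSB = 2380.668/3 = 793.5561; MSW = 990.251/33 = 30.0076
F = MSB/MSW = 26.4452
df = (3, 33)

test statistic = 26.445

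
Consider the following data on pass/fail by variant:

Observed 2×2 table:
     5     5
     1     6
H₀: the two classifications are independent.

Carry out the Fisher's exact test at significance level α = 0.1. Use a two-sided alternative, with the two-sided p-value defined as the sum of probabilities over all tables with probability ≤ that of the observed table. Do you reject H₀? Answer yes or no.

Margins: r₁=10, r₂=7, c₁=6, c₂=11, n=17
p_obs = C(10,5)·C(7,1)/C(17,6); sum pmf over tables with pmf ≤ p_obs
p-value (two-sided) = 0.30430
At α=0.1: p ≥ α → fail to reject H₀

reject H₀: no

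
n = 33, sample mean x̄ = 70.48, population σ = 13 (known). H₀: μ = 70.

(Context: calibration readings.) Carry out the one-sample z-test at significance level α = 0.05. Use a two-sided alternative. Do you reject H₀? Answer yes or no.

reject H₀: no

SE = σ/√n = 13/√33 = 2.2630
z = (x̄−μ₀)/SE = (70.48−70)/2.2630 = 0.2121
p-value (two-sided) = 0.83202
At α=0.05: p ≥ α → fail to reject H₀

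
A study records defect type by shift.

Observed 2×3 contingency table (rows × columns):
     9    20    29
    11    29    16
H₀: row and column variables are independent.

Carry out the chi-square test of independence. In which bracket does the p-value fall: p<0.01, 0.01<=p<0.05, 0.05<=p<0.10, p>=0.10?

Row totals [58, 56], col totals [20, 49, 45], n=114
χ² = (9−10.18)²/10.18 + (20−24.93)²/24.93 + (29−22.89)²/22.89 + (11−9.82)²/9.82 + (29−24.07)²/24.07 + (16−22.11)²/22.11 = 5.5752
df = 2
p-value (upper-tail) = 0.06157
→ bracket: 0.05<=p<0.10

p-value bracket: 0.05<=p<0.10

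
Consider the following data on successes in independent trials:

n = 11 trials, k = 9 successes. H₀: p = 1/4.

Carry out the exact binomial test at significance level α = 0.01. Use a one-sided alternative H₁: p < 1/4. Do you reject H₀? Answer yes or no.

Exact binomial: n=11, k=9, p₀=1/4=0.2500
P(X≤9) from Σ C(n,i)·p₀^i·(1−p₀)^(n−i)
p-value (one-sided, H₁ less) = 0.99999
At α=0.01: p ≥ α → fail to reject H₀

reject H₀: no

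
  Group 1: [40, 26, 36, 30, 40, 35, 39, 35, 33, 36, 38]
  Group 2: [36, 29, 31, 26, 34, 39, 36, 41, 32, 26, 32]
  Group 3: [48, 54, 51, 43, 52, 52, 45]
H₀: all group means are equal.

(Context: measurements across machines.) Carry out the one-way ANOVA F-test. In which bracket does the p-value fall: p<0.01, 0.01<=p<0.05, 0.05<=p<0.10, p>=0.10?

p-value bracket: p<0.01

Group means [35.27, 32.91, 49.29], grand mean 37.759
SSB = Σnᵢ(x̄ᵢ−x̄)² = 1256.791; SSW = ΣΣ(x−x̄ᵢ)² = 524.519
MSB = 1256.791/2 = 628.3954; MSW = 524.519/26 = 20.1738
F = MSB/MSW = 31.1490
df = (2, 26)
p-value (upper-tail) = 0.00000
→ bracket: p<0.01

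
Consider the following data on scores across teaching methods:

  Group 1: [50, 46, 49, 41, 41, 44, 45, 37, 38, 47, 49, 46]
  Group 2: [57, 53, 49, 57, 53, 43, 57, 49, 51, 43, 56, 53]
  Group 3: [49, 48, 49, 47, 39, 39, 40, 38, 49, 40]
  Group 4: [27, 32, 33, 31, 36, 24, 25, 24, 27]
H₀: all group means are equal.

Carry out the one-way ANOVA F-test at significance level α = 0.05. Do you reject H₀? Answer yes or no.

Group means [44.42, 51.75, 43.80, 28.78], grand mean 43.047
SSB = Σnᵢ(x̄ᵢ−x̄)² = 2769.585; SSW = ΣΣ(x−x̄ᵢ)² = 848.322
MSB = 2769.585/3 = 923.1949; MSW = 848.322/39 = 21.7519
F = MSB/MSW = 42.4421
df = (3, 39)
p-value (upper-tail) = 0.00000
At α=0.05: p < α → reject H₀

reject H₀: yes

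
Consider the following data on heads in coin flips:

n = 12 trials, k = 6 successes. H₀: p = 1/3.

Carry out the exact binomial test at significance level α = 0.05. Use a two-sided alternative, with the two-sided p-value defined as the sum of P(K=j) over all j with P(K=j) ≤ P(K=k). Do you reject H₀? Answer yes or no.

Exact binomial: n=12, k=6, p₀=1/3=0.3333
P(X=j) = C(n,j)·p₀^j·(1−p₀)^(n−j); p = Σ P(X=j) over j with P(X=j) ≤ P(X=6)
p-value (two-sided) = 0.23167
At α=0.05: p ≥ α → fail to reject H₀

reject H₀: no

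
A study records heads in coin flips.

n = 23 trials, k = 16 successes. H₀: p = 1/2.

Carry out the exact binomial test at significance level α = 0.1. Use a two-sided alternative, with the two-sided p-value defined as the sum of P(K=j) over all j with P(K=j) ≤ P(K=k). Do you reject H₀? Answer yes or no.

reject H₀: yes

Exact binomial: n=23, k=16, p₀=1/2=0.5000
P(X=j) = C(n,j)·p₀^j·(1−p₀)^(n−j); p = Σ P(X=j) over j with P(X=j) ≤ P(X=16)
p-value (two-sided) = 0.09314
At α=0.1: p < α → reject H₀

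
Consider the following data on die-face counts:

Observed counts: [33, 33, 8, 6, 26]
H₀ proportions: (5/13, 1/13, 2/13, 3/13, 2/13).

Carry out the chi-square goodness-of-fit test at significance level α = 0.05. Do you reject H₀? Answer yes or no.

reject H₀: yes

n = 106; E_i = n·p_i = [40.77, 8.15, 16.31, 24.46, 16.31]
χ² = (33−40.77)²/40.77 + (33−8.15)²/8.15 + (8−16.31)²/16.31 + (6−24.46)²/24.46 + (26−16.31)²/16.31 = 101.1170
df = 4
p-value (upper-tail) = 0.00000
At α=0.05: p < α → reject H₀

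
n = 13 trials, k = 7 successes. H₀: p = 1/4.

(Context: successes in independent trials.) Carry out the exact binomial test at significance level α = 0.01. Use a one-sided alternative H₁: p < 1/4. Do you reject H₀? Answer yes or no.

reject H₀: no

Exact binomial: n=13, k=7, p₀=1/4=0.2500
P(X≤7) from Σ C(n,i)·p₀^i·(1−p₀)^(n−i)
p-value (one-sided, H₁ less) = 0.99435
At α=0.01: p ≥ α → fail to reject H₀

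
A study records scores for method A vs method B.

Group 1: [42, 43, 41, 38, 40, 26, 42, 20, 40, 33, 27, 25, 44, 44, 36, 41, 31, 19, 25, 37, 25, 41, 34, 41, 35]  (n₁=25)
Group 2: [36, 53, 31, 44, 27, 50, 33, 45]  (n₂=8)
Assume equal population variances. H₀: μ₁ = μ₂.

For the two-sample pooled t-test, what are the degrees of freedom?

df = n₁ + n₂ − 2 = 25 + 8 − 2 = 31

degrees of freedom = 31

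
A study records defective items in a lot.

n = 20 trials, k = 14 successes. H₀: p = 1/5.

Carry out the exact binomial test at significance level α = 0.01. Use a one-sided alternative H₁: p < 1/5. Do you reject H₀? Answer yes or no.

reject H₀: no

Exact binomial: n=20, k=14, p₀=1/5=0.2000
P(X≤14) from Σ C(n,i)·p₀^i·(1−p₀)^(n−i)
p-value (one-sided, H₁ less) = 1.00000
At α=0.01: p ≥ α → fail to reject H₀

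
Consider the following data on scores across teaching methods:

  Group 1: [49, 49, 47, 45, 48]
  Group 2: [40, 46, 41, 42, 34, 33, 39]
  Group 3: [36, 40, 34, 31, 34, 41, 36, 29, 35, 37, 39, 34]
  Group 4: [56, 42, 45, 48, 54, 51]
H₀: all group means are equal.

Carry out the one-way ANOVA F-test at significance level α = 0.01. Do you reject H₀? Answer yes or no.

reject H₀: yes

Group means [47.60, 39.29, 35.50, 49.33], grand mean 41.167
SSB = Σnᵢ(x̄ᵢ−x̄)² = 1017.205; SSW = ΣΣ(x−x̄ᵢ)² = 412.962
MSB = 1017.205/3 = 339.0683; MSW = 412.962/26 = 15.8832
F = MSB/MSW = 21.3477
df = (3, 26)
p-value (upper-tail) = 0.00000
At α=0.01: p < α → reject H₀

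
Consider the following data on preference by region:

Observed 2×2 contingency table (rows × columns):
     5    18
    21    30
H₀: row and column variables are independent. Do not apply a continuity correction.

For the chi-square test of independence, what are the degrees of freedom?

df = (r−1)(c−1) = (2−1)·(2−1) = 1

degrees of freedom = 1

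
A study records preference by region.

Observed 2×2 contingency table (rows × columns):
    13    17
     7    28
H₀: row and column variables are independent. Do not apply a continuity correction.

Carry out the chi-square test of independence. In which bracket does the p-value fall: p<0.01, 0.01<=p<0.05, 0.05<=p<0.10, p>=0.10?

p-value bracket: 0.01<=p<0.05

Row totals [30, 35], col totals [20, 45], n=65
χ² = (13−9.23)²/9.23 + (17−20.77)²/20.77 + (7−10.77)²/10.77 + (28−24.23)²/24.23 = 4.1287
df = 1
p-value (upper-tail) = 0.04216
→ bracket: 0.01<=p<0.05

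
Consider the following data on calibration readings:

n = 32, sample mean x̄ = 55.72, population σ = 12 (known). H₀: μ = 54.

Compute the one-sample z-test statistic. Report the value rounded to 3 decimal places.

test statistic = 0.811

SE = σ/√n = 12/√32 = 2.1213
z = (x̄−μ₀)/SE = (55.72−54)/2.1213 = 0.8108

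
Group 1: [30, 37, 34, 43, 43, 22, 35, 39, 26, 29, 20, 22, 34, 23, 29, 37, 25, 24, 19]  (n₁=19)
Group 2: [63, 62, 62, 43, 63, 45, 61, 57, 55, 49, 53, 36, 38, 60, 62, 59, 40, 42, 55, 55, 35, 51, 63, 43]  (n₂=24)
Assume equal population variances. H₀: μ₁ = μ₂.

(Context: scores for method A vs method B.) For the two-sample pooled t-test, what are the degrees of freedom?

df = n₁ + n₂ − 2 = 19 + 24 − 2 = 41

degrees of freedom = 41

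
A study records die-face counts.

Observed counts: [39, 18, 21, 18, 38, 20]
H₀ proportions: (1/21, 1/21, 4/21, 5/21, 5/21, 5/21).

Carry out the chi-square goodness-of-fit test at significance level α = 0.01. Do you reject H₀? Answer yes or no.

n = 154; E_i = n·p_i = [7.33, 7.33, 29.33, 36.67, 36.67, 36.67]
χ² = (39−7.33)²/7.33 + (18−7.33)²/7.33 + (21−29.33)²/29.33 + (18−36.67)²/36.67 + (38−36.67)²/36.67 + (20−36.67)²/36.67 = 171.7523
df = 5
p-value (upper-tail) = 0.00000
At α=0.01: p < α → reject H₀

reject H₀: yes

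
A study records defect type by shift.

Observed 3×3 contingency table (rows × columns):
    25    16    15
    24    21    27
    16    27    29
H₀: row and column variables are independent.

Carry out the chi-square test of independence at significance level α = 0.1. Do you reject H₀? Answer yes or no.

Row totals [56, 72, 72], col totals [65, 64, 71], n=200
χ² = (25−18.20)²/18.20 + (16−17.92)²/17.92 + (15−19.88)²/19.88 + (24−23.40)²/23.40 + (21−23.04)²/23.04 + (27−25.56)²/25.56 + (16−23.40)²/23.40 + (27−23.04)²/23.04 + (29−25.56)²/25.56 = 7.7052
df = 4
p-value (upper-tail) = 0.10299
At α=0.1: p ≥ α → fail to reject H₀

reject H₀: no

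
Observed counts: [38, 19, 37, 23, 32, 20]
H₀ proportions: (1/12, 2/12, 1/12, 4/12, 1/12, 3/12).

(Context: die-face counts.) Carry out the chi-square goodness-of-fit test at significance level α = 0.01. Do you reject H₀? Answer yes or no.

reject H₀: yes

n = 169; E_i = n·p_i = [14.08, 28.17, 14.08, 56.33, 14.08, 42.25]
χ² = (38−14.08)²/14.08 + (19−28.17)²/28.17 + (37−14.08)²/14.08 + (23−56.33)²/56.33 + (32−14.08)²/14.08 + (20−42.25)²/42.25 = 135.1243
df = 5
p-value (upper-tail) = 0.00000
At α=0.01: p < α → reject H₀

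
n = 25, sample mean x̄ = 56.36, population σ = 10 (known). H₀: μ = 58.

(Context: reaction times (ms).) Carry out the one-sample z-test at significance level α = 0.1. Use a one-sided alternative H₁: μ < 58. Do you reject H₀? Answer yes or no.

reject H₀: no

SE = σ/√n = 10/√25 = 2.0000
z = (x̄−μ₀)/SE = (56.36−58)/2.0000 = -0.8200
p-value (one-sided, H₁ less) = 0.20611
At α=0.1: p ≥ α → fail to reject H₀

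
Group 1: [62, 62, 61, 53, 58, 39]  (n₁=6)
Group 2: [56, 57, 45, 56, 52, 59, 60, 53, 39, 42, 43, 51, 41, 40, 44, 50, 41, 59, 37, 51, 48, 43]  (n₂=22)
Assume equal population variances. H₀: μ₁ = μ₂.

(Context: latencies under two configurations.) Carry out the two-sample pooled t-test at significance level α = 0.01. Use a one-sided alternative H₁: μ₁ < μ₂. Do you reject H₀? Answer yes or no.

x̄₁=55.833, s₁=8.931, n₁=6
x̄₂=48.500, s₂=7.327, n₂=22
s_p² = [5·8.931² + 21·7.327²]/26 = 58.7051
SE = √(s_p²·(1/6+1/22)) = 3.5288
t = (55.833−48.500)/3.5288 = 2.0781
df = 26
p-value (one-sided, H₁ less) = 0.97615
At α=0.01: p ≥ α → fail to reject H₀

reject H₀: no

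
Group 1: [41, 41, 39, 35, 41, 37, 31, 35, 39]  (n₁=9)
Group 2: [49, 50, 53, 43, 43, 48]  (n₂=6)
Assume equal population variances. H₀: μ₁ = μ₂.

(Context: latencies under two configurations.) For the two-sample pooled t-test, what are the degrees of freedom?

degrees of freedom = 13

df = n₁ + n₂ − 2 = 9 + 6 − 2 = 13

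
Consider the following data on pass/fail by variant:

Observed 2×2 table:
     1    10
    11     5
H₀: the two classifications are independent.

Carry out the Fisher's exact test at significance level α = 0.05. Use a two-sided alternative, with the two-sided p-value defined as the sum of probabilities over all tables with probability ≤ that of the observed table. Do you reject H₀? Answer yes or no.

reject H₀: yes

Margins: r₁=11, r₂=16, c₁=12, c₂=15, n=27
p_obs = C(11,1)·C(16,11)/C(27,12); sum pmf over tables with pmf ≤ p_obs
p-value (two-sided) = 0.00472
At α=0.05: p < α → reject H₀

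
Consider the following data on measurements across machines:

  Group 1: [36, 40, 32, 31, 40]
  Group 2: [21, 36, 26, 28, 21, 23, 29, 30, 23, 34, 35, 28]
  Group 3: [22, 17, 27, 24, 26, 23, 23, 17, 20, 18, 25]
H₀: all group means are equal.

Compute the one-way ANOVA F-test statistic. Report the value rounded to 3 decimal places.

test statistic = 16.614

Group means [35.80, 27.83, 22.00], grand mean 26.964
SSB = Σnᵢ(x̄ᵢ−x̄)² = 670.498; SSW = ΣΣ(x−x̄ᵢ)² = 504.467
MSB = 670.498/2 = 335.2488; MSW = 504.467/25 = 20.1787
F = MSB/MSW = 16.6140
df = (2, 25)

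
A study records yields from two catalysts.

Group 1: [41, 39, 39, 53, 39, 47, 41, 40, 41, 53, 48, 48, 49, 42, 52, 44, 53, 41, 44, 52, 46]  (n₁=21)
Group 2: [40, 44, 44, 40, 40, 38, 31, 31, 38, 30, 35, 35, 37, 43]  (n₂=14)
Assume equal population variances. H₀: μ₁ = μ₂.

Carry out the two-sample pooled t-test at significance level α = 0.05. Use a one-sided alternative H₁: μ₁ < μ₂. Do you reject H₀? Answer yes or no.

reject H₀: no

x̄₁=45.333, s₁=5.170, n₁=21
x̄₂=37.571, s₂=4.702, n₂=14
s_p² = [20·5.170² + 13·4.702²]/33 = 24.9120
SE = √(s_p²·(1/21+1/14)) = 1.7221
t = (45.333−37.571)/1.7221 = 4.5072
df = 33
p-value (one-sided, H₁ less) = 0.99996
At α=0.05: p ≥ α → fail to reject H₀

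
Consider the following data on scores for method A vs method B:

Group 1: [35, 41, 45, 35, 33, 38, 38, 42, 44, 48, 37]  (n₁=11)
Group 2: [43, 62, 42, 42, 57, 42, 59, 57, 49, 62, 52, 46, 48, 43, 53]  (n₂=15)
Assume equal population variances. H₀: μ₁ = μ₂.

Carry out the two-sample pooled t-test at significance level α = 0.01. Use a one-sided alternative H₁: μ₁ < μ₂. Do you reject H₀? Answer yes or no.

reject H₀: yes

x̄₁=39.636, s₁=4.739, n₁=11
x̄₂=50.467, s₂=7.501, n₂=15
s_p² = [10·4.739² + 14·7.501²]/24 = 42.1783
SE = √(s_p²·(1/11+1/15)) = 2.5780
t = (39.636−50.467)/2.5780 = -4.2010
df = 24
p-value (one-sided, H₁ less) = 0.00016
At α=0.01: p < α → reject H₀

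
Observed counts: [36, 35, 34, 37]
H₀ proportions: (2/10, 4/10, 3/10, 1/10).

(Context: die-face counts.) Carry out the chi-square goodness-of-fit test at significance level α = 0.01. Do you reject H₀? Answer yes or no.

reject H₀: yes

n = 142; E_i = n·p_i = [28.40, 56.80, 42.60, 14.20]
χ² = (36−28.40)²/28.40 + (35−56.80)²/56.80 + (34−42.60)²/42.60 + (37−14.20)²/14.20 = 48.7453
df = 3
p-value (upper-tail) = 0.00000
At α=0.01: p < α → reject H₀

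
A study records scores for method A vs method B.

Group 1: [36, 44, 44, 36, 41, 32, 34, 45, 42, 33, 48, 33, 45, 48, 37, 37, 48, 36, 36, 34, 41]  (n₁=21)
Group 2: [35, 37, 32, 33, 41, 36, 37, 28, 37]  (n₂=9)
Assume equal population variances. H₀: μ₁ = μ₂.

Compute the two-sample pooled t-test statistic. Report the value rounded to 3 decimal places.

test statistic = 2.212

x̄₁=39.524, s₁=5.437, n₁=21
x̄₂=35.111, s₂=3.723, n₂=9
s_p² = [20·5.437² + 8·3.723²]/28 = 25.0760
SE = √(s_p²·(1/21+1/9)) = 1.9951
t = (39.524−35.111)/1.9951 = 2.2118
df = 28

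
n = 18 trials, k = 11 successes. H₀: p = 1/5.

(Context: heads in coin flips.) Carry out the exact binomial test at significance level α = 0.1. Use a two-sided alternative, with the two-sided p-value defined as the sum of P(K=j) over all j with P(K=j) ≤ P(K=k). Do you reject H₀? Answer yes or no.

Exact binomial: n=18, k=11, p₀=1/5=0.2000
P(X=j) = C(n,j)·p₀^j·(1−p₀)^(n−j); p = Σ P(X=j) over j with P(X=j) ≤ P(X=11)
p-value (two-sided) = 0.00016
At α=0.1: p < α → reject H₀

reject H₀: yes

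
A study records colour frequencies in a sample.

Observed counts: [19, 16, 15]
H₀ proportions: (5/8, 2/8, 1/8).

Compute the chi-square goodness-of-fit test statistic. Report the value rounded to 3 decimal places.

test statistic = 18.032

n = 50; E_i = n·p_i = [31.25, 12.50, 6.25]
χ² = (19−31.25)²/31.25 + (16−12.50)²/12.50 + (15−6.25)²/6.25 = 18.0320
df = 2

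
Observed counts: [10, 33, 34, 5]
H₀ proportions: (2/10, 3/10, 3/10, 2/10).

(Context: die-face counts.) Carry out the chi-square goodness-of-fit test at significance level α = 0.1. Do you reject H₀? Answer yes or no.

reject H₀: yes

n = 82; E_i = n·p_i = [16.40, 24.60, 24.60, 16.40]
χ² = (10−16.40)²/16.40 + (33−24.60)²/24.60 + (34−24.60)²/24.60 + (5−16.40)²/16.40 = 16.8821
df = 3
p-value (upper-tail) = 0.00075
At α=0.1: p < α → reject H₀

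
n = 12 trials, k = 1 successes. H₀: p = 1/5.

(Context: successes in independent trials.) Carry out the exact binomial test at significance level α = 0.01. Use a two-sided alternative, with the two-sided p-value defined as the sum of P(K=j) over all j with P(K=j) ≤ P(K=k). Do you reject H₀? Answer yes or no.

reject H₀: no

Exact binomial: n=12, k=1, p₀=1/5=0.2000
P(X=j) = C(n,j)·p₀^j·(1−p₀)^(n−j); p = Σ P(X=j) over j with P(X=j) ≤ P(X=1)
p-value (two-sided) = 0.48031
At α=0.01: p ≥ α → fail to reject H₀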